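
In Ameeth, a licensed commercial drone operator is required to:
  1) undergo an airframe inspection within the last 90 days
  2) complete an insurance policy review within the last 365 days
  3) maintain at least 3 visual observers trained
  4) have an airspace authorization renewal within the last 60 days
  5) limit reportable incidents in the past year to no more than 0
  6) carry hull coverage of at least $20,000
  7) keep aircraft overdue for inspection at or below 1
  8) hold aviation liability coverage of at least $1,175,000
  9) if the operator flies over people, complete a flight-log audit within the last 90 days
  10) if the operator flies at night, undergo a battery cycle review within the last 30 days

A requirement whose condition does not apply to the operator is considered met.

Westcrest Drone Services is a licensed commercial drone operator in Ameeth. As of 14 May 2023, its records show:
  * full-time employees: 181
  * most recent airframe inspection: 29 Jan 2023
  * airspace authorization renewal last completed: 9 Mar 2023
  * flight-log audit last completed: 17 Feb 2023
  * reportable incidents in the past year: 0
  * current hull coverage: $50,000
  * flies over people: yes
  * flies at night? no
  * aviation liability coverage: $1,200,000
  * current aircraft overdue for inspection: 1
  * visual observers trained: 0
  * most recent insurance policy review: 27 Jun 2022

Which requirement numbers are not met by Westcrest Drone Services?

1. airframe inspection 105 days ago vs limit 90 → not met
2. insurance policy review 321 days ago vs limit 365 → met
3. visual observers trained 0 < 3 → not met
4. airspace authorization renewal 66 days ago vs limit 60 → not met
5. reportable incidents in the past year 0 ≤ 0 → met
6. hull coverage $50,000 ≥ $20,000 → met
7. aircraft overdue for inspection 1 ≤ 1 → met
8. aviation liability coverage $1,200,000 ≥ $1,175,000 → met
9. condition 'flies over people' holds; flight-log audit 86 days ago vs limit 90 → met
10. condition 'flies at night' does not hold → requirement n/a → met
Not met: 1, 3, 4

1, 3, 4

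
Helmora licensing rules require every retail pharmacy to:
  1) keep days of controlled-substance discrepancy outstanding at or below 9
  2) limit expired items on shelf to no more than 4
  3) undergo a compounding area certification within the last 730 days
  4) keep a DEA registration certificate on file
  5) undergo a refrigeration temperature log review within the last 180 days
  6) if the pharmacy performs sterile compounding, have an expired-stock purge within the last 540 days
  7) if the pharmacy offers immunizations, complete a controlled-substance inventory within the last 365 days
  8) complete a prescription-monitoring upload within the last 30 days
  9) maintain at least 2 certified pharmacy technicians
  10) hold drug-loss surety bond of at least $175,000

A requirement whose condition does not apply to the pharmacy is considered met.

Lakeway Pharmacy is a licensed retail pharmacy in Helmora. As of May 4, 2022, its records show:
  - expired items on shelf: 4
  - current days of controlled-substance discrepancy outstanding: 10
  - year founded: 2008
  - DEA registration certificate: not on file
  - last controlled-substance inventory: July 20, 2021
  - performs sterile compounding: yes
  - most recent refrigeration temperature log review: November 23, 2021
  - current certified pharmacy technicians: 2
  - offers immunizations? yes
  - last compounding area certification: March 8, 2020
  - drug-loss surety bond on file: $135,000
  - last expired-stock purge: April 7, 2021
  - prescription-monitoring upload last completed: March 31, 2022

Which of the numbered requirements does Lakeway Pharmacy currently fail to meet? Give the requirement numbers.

1. days of controlled-substance discrepancy outstanding 10 > 9 → not met
2. expired items on shelf 4 ≤ 4 → met
3. compounding area certification 787 days ago vs limit 730 → not met
4. DEA registration certificate absent → not met
5. refrigeration temperature log review 162 days ago vs limit 180 → met
6. condition 'performs sterile compounding' holds; expired-stock purge 392 days ago vs limit 540 → met
7. condition 'offers immunizations' holds; controlled-substance inventory 288 days ago vs limit 365 → met
8. prescription-monitoring upload 34 days ago vs limit 30 → not met
9. certified pharmacy technicians 2 ≥ 2 → met
10. drug-loss surety bond $135,000 < $175,000 → not met
Not met: 1, 3, 4, 8, 10

1, 3, 4, 8, 10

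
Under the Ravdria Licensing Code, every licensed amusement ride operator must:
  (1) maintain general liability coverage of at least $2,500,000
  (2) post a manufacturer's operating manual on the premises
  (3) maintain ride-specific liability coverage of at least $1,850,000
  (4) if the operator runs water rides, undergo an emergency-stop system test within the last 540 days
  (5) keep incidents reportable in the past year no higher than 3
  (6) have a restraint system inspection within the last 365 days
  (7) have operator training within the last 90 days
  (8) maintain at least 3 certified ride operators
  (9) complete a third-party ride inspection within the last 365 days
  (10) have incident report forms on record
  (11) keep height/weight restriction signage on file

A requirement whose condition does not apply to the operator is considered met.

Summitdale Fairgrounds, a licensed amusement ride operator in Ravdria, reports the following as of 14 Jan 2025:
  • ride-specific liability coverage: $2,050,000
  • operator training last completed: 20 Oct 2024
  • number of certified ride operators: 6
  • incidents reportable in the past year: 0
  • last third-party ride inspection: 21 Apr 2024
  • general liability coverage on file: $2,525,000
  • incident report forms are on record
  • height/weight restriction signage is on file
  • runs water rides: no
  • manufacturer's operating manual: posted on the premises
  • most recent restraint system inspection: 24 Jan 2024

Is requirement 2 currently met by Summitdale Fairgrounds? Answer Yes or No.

Yes

2. manufacturer's operating manual present → met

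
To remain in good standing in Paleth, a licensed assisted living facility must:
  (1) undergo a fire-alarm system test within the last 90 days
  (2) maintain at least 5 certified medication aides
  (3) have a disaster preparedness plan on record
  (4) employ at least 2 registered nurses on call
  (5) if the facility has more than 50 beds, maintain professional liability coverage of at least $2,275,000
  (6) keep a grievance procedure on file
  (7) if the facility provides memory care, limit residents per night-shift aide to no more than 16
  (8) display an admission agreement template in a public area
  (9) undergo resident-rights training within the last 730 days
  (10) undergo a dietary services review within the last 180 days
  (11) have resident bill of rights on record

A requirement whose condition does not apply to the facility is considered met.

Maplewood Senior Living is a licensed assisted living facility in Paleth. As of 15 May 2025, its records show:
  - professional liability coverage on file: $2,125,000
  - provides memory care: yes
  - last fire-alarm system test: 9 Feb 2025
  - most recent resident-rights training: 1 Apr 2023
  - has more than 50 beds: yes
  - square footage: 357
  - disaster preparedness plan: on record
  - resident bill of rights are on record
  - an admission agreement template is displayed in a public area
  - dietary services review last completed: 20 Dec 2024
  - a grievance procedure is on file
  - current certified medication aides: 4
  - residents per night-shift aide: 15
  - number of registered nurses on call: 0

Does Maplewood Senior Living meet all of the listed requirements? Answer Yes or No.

1. fire-alarm system test 95 days ago vs limit 90 → not met
2. certified medication aides 4 < 5 → not met
3. disaster preparedness plan present → met
4. registered nurses on call 0 < 2 → not met
5. condition 'has more than 50 beds' holds; professional liability coverage $2,125,000 < $2,275,000 → not met
6. grievance procedure present → met
7. condition 'provides memory care' holds; residents per night-shift aide 15 ≤ 16 → met
8. admission agreement template present → met
9. resident-rights training 775 days ago vs limit 730 → not met
10. dietary services review 146 days ago vs limit 180 → met
11. resident bill of rights present → met
Not met: 1, 2, 4, 5, 9

No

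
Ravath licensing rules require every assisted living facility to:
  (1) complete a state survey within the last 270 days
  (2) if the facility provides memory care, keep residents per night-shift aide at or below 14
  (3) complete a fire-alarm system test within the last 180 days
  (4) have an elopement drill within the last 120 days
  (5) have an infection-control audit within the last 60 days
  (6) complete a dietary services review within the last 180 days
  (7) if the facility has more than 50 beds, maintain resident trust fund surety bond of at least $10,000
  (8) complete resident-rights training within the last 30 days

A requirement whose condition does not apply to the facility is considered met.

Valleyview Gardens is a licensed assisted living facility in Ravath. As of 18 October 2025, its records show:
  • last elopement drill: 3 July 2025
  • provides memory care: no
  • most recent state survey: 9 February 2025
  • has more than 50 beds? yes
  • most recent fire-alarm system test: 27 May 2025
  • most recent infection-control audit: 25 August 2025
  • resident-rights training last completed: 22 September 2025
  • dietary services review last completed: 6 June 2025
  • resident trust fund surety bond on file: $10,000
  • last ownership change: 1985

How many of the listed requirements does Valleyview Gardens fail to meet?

1. state survey 251 days ago vs limit 270 → met
2. condition 'provides memory care' does not hold → requirement n/a → met
3. fire-alarm system test 144 days ago vs limit 180 → met
4. elopement drill 107 days ago vs limit 120 → met
5. infection-control audit 54 days ago vs limit 60 → met
6. dietary services review 134 days ago vs limit 180 → met
7. condition 'has more than 50 beds' holds; resident trust fund surety bond $10,000 ≥ $10,000 → met
8. resident-rights training 26 days ago vs limit 30 → met
Not met: 0 of 8

0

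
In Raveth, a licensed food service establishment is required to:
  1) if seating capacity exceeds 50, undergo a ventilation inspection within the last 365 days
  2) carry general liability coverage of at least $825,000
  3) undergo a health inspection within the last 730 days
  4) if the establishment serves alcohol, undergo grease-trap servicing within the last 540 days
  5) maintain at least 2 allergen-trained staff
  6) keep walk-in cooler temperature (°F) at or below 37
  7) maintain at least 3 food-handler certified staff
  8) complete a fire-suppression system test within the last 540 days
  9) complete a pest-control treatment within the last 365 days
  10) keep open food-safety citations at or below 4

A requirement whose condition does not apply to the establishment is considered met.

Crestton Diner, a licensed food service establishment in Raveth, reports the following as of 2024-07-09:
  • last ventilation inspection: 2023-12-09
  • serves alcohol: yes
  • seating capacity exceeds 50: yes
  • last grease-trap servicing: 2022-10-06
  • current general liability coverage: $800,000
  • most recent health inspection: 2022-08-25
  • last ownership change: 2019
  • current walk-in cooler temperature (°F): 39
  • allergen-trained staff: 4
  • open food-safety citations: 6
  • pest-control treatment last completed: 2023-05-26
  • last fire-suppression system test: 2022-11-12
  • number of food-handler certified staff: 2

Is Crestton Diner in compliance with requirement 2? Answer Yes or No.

No

2. general liability coverage $800,000 < $825,000 → not met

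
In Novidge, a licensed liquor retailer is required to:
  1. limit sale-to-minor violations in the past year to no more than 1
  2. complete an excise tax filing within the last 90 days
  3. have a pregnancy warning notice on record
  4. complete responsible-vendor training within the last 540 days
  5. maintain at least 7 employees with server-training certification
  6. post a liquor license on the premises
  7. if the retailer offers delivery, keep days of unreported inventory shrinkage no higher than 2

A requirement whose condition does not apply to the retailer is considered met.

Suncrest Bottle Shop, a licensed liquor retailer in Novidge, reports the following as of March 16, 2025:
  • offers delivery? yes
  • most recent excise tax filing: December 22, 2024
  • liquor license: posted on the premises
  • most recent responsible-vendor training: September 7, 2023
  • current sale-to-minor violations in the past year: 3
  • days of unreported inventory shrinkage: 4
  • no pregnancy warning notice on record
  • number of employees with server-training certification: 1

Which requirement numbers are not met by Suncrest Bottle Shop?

1. sale-to-minor violations in the past year 3 > 1 → not met
2. excise tax filing 84 days ago vs limit 90 → met
3. pregnancy warning notice absent → not met
4. responsible-vendor training 556 days ago vs limit 540 → not met
5. employees with server-training certification 1 < 7 → not met
6. liquor license present → met
7. condition 'offers delivery' holds; days of unreported inventory shrinkage 4 > 2 → not met
Not met: 1, 3, 4, 5, 7

1, 3, 4, 5, 7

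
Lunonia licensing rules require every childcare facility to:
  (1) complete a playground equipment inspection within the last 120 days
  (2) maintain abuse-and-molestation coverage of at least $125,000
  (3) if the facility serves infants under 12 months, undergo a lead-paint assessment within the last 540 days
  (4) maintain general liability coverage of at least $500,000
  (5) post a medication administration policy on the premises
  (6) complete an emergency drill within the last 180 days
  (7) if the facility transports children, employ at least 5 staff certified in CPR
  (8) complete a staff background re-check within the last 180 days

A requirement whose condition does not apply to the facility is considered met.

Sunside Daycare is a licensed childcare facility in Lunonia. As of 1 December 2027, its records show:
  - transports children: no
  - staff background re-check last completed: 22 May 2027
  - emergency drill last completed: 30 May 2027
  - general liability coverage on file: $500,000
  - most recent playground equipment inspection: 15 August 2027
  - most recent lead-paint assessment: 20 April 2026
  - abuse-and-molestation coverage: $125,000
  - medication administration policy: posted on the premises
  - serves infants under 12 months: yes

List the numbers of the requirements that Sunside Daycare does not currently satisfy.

1. playground equipment inspection 108 days ago vs limit 120 → met
2. abuse-and-molestation coverage $125,000 ≥ $125,000 → met
3. condition 'serves infants under 12 months' holds; lead-paint assessment 590 days ago vs limit 540 → not met
4. general liability coverage $500,000 ≥ $500,000 → met
5. medication administration policy present → met
6. emergency drill 185 days ago vs limit 180 → not met
7. condition 'transports children' does not hold → requirement n/a → met
8. staff background re-check 193 days ago vs limit 180 → not met
Not met: 3, 6, 8

3, 6, 8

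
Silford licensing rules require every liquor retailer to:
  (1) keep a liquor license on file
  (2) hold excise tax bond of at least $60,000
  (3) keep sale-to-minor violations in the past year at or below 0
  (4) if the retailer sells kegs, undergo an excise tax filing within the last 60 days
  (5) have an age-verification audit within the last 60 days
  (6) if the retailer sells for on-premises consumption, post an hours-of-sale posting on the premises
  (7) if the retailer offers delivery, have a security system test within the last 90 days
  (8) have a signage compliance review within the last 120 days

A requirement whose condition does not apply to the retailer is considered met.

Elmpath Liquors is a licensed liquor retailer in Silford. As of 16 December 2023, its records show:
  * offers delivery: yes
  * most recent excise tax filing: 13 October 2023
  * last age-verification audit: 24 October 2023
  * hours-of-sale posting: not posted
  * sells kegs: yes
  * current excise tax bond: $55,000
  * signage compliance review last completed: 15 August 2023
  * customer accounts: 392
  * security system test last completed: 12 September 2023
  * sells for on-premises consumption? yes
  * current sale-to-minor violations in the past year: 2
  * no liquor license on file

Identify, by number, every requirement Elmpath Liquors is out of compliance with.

1, 2, 3, 4, 6, 7, 8

1. liquor license absent → not met
2. excise tax bond $55,000 < $60,000 → not met
3. sale-to-minor violations in the past year 2 > 0 → not met
4. condition 'sells kegs' holds; excise tax filing 64 days ago vs limit 60 → not met
5. age-verification audit 53 days ago vs limit 60 → met
6. condition 'sells for on-premises consumption' holds; hours-of-sale posting absent → not met
7. condition 'offers delivery' holds; security system test 95 days ago vs limit 90 → not met
8. signage compliance review 123 days ago vs limit 120 → not met
Not met: 1, 2, 3, 4, 6, 7, 8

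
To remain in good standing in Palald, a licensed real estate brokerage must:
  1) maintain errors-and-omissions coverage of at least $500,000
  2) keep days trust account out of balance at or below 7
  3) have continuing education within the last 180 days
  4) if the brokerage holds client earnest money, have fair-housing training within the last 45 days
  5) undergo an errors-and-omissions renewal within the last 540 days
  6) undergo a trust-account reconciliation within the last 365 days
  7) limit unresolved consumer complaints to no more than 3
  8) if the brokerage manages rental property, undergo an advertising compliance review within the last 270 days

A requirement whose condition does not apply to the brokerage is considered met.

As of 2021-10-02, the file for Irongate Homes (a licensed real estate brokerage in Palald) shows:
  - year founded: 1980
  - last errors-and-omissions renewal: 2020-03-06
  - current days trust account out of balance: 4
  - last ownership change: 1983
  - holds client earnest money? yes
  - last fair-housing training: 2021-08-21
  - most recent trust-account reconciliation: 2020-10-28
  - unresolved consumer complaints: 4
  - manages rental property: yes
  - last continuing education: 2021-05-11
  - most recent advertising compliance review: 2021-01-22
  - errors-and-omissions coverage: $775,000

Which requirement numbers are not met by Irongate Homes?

5, 7

1. errors-and-omissions coverage $775,000 ≥ $500,000 → met
2. days trust account out of balance 4 ≤ 7 → met
3. continuing education 144 days ago vs limit 180 → met
4. condition 'holds client earnest money' holds; fair-housing training 42 days ago vs limit 45 → met
5. errors-and-omissions renewal 575 days ago vs limit 540 → not met
6. trust-account reconciliation 339 days ago vs limit 365 → met
7. unresolved consumer complaints 4 > 3 → not met
8. condition 'manages rental property' holds; advertising compliance review 253 days ago vs limit 270 → met
Not met: 5, 7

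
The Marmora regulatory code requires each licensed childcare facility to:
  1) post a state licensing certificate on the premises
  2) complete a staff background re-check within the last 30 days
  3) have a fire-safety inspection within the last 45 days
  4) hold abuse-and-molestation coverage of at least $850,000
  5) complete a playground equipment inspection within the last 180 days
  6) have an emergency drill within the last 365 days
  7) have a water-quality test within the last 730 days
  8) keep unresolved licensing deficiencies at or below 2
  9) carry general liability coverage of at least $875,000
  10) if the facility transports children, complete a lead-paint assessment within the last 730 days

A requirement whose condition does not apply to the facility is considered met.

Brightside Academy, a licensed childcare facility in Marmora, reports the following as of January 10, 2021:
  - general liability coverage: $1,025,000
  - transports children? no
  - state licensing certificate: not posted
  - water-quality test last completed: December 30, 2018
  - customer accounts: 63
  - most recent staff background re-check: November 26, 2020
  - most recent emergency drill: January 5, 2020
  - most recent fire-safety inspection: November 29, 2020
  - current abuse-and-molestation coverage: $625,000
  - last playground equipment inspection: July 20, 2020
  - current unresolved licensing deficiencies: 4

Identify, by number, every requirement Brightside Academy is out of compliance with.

1. state licensing certificate absent → not met
2. staff background re-check 45 days ago vs limit 30 → not met
3. fire-safety inspection 42 days ago vs limit 45 → met
4. abuse-and-molestation coverage $625,000 < $850,000 → not met
5. playground equipment inspection 174 days ago vs limit 180 → met
6. emergency drill 371 days ago vs limit 365 → not met
7. water-quality test 742 days ago vs limit 730 → not met
8. unresolved licensing deficiencies 4 > 2 → not met
9. general liability coverage $1,025,000 ≥ $875,000 → met
10. condition 'transports children' does not hold → requirement n/a → met
Not met: 1, 2, 4, 6, 7, 8

1, 2, 4, 6, 7, 8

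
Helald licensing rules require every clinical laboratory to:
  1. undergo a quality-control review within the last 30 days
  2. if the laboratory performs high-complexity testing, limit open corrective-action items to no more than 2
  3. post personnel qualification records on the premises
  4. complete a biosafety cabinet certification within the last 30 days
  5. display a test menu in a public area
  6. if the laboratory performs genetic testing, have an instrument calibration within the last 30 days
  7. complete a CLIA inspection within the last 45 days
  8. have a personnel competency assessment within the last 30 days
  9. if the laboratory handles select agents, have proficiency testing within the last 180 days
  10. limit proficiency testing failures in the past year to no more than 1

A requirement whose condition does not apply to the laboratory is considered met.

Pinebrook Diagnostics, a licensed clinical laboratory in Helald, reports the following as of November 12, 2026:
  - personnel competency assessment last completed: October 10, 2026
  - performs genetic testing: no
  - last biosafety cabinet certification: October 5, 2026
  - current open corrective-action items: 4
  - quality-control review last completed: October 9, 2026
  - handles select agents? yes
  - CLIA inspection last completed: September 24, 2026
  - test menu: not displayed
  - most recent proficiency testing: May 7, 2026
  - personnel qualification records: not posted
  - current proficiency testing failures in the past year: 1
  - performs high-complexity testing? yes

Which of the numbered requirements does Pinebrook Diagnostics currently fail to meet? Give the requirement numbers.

1, 2, 3, 4, 5, 7, 8, 9

1. quality-control review 34 days ago vs limit 30 → not met
2. condition 'performs high-complexity testing' holds; open corrective-action items 4 > 2 → not met
3. personnel qualification records absent → not met
4. biosafety cabinet certification 38 days ago vs limit 30 → not met
5. test menu absent → not met
6. condition 'performs genetic testing' does not hold → requirement n/a → met
7. CLIA inspection 49 days ago vs limit 45 → not met
8. personnel competency assessment 33 days ago vs limit 30 → not met
9. condition 'handles select agents' holds; proficiency testing 189 days ago vs limit 180 → not met
10. proficiency testing failures in the past year 1 ≤ 1 → met
Not met: 1, 2, 3, 4, 5, 7, 8, 9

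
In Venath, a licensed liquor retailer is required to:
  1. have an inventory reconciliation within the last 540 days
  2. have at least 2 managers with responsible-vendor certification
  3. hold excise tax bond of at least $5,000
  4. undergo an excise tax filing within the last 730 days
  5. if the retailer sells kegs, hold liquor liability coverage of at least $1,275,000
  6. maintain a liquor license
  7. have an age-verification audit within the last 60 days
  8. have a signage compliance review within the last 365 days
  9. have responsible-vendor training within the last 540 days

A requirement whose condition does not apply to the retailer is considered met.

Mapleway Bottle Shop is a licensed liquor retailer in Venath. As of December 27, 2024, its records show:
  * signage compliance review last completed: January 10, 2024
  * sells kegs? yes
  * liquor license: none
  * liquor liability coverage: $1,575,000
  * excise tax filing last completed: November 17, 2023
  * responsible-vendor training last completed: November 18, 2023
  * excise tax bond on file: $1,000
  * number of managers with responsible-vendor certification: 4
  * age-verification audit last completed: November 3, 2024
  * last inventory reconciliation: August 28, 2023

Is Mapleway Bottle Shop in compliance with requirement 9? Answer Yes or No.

9. responsible-vendor training 405 days ago vs limit 540 → met

Yes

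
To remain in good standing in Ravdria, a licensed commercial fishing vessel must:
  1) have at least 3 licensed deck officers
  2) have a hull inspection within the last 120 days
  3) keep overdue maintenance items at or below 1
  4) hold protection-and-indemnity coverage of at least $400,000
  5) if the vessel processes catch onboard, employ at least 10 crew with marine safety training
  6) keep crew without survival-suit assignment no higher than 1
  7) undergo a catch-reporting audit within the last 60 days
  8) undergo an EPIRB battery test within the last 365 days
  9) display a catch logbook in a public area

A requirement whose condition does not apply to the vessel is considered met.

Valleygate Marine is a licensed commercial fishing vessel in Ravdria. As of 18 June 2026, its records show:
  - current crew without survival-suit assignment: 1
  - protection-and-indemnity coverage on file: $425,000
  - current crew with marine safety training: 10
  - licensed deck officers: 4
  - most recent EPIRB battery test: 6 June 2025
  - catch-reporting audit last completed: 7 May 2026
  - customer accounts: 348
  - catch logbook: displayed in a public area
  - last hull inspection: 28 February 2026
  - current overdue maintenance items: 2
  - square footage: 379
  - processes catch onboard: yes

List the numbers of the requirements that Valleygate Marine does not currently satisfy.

1. licensed deck officers 4 ≥ 3 → met
2. hull inspection 110 days ago vs limit 120 → met
3. overdue maintenance items 2 > 1 → not met
4. protection-and-indemnity coverage $425,000 ≥ $400,000 → met
5. condition 'processes catch onboard' holds; crew with marine safety training 10 ≥ 10 → met
6. crew without survival-suit assignment 1 ≤ 1 → met
7. catch-reporting audit 42 days ago vs limit 60 → met
8. EPIRB battery test 377 days ago vs limit 365 → not met
9. catch logbook present → met
Not met: 3, 8

3, 8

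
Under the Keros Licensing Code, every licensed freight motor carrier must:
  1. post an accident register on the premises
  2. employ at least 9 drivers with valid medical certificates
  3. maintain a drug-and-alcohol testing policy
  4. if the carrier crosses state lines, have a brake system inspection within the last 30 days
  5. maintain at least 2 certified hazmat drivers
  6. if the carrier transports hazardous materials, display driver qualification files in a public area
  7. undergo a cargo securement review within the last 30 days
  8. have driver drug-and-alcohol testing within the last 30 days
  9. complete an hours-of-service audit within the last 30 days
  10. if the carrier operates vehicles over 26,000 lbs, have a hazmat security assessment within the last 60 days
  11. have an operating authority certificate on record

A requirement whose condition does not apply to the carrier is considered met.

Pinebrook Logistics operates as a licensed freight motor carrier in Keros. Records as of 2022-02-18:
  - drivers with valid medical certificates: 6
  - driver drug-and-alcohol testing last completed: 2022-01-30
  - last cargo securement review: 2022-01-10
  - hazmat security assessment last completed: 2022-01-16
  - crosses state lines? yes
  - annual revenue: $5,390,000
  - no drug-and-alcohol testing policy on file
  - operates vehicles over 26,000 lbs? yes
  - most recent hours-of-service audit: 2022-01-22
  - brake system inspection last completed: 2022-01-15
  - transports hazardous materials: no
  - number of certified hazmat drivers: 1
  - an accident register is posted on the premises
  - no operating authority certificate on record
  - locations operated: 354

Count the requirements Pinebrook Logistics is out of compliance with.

6

1. accident register present → met
2. drivers with valid medical certificates 6 < 9 → not met
3. drug-and-alcohol testing policy absent → not met
4. condition 'crosses state lines' holds; brake system inspection 34 days ago vs limit 30 → not met
5. certified hazmat drivers 1 < 2 → not met
6. condition 'transports hazardous materials' does not hold → requirement n/a → met
7. cargo securement review 39 days ago vs limit 30 → not met
8. driver drug-and-alcohol testing 19 days ago vs limit 30 → met
9. hours-of-service audit 27 days ago vs limit 30 → met
10. condition 'operates vehicles over 26,000 lbs' holds; hazmat security assessment 33 days ago vs limit 60 → met
11. operating authority certificate absent → not met
Not met: 6 of 11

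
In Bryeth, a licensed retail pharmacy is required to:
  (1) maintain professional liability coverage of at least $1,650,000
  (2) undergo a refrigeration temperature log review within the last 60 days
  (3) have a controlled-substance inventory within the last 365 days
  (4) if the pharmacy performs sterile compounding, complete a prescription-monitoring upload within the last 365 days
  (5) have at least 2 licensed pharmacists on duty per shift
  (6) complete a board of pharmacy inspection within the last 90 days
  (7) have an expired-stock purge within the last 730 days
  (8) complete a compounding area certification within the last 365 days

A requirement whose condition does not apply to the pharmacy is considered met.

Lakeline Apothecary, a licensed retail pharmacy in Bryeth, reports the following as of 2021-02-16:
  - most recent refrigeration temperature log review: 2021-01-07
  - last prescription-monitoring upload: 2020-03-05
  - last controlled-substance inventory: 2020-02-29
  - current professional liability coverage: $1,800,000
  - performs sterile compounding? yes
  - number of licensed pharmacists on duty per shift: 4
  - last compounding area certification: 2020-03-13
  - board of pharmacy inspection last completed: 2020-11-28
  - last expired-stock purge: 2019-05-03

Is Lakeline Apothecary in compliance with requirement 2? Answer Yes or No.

Yes

2. refrigeration temperature log review 40 days ago vs limit 60 → met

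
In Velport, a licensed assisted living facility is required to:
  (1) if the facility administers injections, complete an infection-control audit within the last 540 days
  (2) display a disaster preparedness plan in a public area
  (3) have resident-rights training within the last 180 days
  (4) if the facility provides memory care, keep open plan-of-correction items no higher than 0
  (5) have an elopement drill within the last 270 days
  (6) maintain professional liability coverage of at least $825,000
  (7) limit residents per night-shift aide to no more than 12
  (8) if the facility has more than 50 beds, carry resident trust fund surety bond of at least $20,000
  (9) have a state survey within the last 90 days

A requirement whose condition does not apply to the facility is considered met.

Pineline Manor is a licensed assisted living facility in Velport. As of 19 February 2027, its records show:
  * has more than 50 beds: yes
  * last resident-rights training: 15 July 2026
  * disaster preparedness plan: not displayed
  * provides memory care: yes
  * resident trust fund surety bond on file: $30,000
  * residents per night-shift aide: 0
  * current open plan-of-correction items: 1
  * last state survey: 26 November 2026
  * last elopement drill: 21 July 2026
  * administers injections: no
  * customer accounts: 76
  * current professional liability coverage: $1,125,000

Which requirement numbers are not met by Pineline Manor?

1. condition 'administers injections' does not hold → requirement n/a → met
2. disaster preparedness plan absent → not met
3. resident-rights training 219 days ago vs limit 180 → not met
4. condition 'provides memory care' holds; open plan-of-correction items 1 > 0 → not met
5. elopement drill 213 days ago vs limit 270 → met
6. professional liability coverage $1,125,000 ≥ $825,000 → met
7. residents per night-shift aide 0 ≤ 12 → met
8. condition 'has more than 50 beds' holds; resident trust fund surety bond $30,000 ≥ $20,000 → met
9. state survey 85 days ago vs limit 90 → met
Not met: 2, 3, 4

2, 3, 4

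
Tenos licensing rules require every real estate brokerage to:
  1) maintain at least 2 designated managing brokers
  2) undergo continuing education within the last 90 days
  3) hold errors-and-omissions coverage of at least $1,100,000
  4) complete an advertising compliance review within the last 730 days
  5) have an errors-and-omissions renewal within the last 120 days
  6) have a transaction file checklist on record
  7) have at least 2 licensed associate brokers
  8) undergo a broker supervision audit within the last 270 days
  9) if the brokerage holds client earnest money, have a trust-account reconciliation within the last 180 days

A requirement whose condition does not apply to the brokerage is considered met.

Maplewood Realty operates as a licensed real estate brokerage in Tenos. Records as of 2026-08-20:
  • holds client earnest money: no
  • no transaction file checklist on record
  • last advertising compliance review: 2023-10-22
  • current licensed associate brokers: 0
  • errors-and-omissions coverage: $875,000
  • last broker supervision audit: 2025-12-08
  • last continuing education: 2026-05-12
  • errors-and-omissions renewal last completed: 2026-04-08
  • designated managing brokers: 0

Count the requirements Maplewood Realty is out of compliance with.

1. designated managing brokers 0 < 2 → not met
2. continuing education 100 days ago vs limit 90 → not met
3. errors-and-omissions coverage $875,000 < $1,100,000 → not met
4. advertising compliance review 1033 days ago vs limit 730 → not met
5. errors-and-omissions renewal 134 days ago vs limit 120 → not met
6. transaction file checklist absent → not met
7. licensed associate brokers 0 < 2 → not met
8. broker supervision audit 255 days ago vs limit 270 → met
9. condition 'holds client earnest money' does not hold → requirement n/a → met
Not met: 7 of 9

7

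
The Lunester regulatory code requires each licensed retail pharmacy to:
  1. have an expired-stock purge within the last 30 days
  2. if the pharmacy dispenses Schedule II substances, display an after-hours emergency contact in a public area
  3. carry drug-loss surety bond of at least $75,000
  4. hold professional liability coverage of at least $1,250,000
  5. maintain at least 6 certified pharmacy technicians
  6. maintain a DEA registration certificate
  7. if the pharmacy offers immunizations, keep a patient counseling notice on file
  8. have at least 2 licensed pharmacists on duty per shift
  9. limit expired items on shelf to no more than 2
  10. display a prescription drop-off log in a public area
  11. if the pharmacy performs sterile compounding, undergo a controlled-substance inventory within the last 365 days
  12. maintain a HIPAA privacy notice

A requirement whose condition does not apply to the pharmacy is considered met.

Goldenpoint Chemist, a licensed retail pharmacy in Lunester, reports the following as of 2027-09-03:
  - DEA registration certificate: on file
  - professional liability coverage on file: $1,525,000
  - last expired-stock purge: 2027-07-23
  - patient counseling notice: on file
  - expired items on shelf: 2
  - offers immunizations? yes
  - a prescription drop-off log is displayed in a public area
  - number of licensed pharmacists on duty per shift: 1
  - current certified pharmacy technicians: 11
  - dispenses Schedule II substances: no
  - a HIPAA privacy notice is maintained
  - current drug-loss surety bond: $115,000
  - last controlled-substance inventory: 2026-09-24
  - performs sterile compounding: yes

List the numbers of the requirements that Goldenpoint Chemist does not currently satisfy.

1, 8

1. expired-stock purge 42 days ago vs limit 30 → not met
2. condition 'dispenses Schedule II substances' does not hold → requirement n/a → met
3. drug-loss surety bond $115,000 ≥ $75,000 → met
4. professional liability coverage $1,525,000 ≥ $1,250,000 → met
5. certified pharmacy technicians 11 ≥ 6 → met
6. DEA registration certificate present → met
7. condition 'offers immunizations' holds; patient counseling notice present → met
8. licensed pharmacists on duty per shift 1 < 2 → not met
9. expired items on shelf 2 ≤ 2 → met
10. prescription drop-off log present → met
11. condition 'performs sterile compounding' holds; controlled-substance inventory 344 days ago vs limit 365 → met
12. HIPAA privacy notice present → met
Not met: 1, 8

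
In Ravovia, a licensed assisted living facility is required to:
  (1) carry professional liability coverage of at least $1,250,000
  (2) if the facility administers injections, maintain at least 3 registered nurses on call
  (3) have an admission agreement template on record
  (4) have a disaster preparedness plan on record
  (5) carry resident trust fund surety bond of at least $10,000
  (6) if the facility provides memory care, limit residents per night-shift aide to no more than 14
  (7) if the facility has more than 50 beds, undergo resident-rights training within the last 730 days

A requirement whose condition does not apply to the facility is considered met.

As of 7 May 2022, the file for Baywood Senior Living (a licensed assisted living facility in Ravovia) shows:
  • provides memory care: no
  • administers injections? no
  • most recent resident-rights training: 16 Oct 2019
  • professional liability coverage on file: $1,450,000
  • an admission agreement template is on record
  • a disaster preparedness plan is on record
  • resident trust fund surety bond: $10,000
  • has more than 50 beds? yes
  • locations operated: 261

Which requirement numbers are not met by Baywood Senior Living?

1. professional liability coverage $1,450,000 ≥ $1,250,000 → met
2. condition 'administers injections' does not hold → requirement n/a → met
3. admission agreement template present → met
4. disaster preparedness plan present → met
5. resident trust fund surety bond $10,000 ≥ $10,000 → met
6. condition 'provides memory care' does not hold → requirement n/a → met
7. condition 'has more than 50 beds' holds; resident-rights training 934 days ago vs limit 730 → not met
Not met: 7

7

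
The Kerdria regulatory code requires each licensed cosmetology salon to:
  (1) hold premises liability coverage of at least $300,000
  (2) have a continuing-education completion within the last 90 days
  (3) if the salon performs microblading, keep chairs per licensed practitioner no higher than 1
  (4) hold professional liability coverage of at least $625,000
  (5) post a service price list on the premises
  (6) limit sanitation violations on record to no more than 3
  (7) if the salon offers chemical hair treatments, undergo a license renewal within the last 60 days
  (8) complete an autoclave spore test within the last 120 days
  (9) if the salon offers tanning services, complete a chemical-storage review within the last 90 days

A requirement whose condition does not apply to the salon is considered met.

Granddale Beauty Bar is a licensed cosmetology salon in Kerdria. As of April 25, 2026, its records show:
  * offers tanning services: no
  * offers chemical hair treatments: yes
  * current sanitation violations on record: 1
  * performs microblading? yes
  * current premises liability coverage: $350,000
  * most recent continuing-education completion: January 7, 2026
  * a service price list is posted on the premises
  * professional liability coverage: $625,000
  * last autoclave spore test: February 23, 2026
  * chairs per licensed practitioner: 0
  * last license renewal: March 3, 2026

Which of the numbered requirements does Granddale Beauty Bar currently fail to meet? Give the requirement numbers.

2

1. premises liability coverage $350,000 ≥ $300,000 → met
2. continuing-education completion 108 days ago vs limit 90 → not met
3. condition 'performs microblading' holds; chairs per licensed practitioner 0 ≤ 1 → met
4. professional liability coverage $625,000 ≥ $625,000 → met
5. service price list present → met
6. sanitation violations on record 1 ≤ 3 → met
7. condition 'offers chemical hair treatments' holds; license renewal 53 days ago vs limit 60 → met
8. autoclave spore test 61 days ago vs limit 120 → met
9. condition 'offers tanning services' does not hold → requirement n/a → met
Not met: 2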